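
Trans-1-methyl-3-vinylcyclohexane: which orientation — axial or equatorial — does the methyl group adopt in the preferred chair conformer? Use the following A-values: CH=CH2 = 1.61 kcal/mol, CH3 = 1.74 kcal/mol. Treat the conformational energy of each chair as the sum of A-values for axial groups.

equatorial

C1 and C3 have the same parity, so for the trans isomer the two substituents are one axial and one equatorial in each chair.
Chair I (vinyl axial, methyl equatorial): E = 1.61 kcal/mol.
Chair II (vinyl equatorial, methyl axial): E = 1.74 kcal/mol.
Chair I is the more stable (lower-energy) conformer, and in that chair the methyl group is equatorial.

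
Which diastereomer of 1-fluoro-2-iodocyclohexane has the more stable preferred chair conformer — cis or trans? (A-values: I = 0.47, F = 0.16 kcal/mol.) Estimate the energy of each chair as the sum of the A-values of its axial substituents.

At 1,2 positions (parity opposite): cis → (a,e or e,a); trans → (e,e or a,a).
Best chair for cis: E = 0.16 kcal/mol; best chair for trans: E = 0.00 kcal/mol.
The trans isomer is lower by 0.16 kcal/mol.

trans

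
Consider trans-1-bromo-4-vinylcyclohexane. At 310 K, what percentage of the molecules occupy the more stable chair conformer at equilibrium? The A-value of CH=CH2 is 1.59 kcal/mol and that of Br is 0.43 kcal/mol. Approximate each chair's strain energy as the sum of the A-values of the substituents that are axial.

96.4%

C1 and C4 have opposite parity, so for the trans isomer the two substituents are e,e in one chair and a,a in the other.
Chair I (vinyl axial, bromo axial): E = 2.02 kcal/mol; chair II (vinyl equatorial, bromo equatorial): E = 0.00 kcal/mol.
ΔG = 2.02 kcal/mol between the two chairs.
K = exp(ΔG/RT) with R = 1.987×10⁻³ kcal mol⁻¹ K⁻¹ and T = 310 K gives K ≈ 26.6.
Fraction in the lower-energy chair = K/(K+1) = 96.4%.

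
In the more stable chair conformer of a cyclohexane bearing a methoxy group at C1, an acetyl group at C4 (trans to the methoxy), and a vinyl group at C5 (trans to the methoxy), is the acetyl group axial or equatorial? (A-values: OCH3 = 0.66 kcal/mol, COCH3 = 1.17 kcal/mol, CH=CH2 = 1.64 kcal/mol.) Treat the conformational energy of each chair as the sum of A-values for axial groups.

Chair I (methoxy axial, acetyl axial, vinyl equatorial): E = 1.83 kcal/mol.
Chair II (methoxy equatorial, acetyl equatorial, vinyl axial): E = 1.64 kcal/mol.
Chair II is the more stable (lower-energy) conformer, and in that chair the acetyl group is equatorial.

equatorial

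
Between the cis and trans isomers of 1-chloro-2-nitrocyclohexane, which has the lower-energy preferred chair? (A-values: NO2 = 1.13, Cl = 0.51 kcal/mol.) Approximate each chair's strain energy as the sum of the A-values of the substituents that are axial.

trans

At 1,2 positions (parity opposite): cis → (a,e or e,a); trans → (e,e or a,a).
Best chair for cis: E = 0.51 kcal/mol; best chair for trans: E = 0.00 kcal/mol.
The trans isomer is lower by 0.51 kcal/mol.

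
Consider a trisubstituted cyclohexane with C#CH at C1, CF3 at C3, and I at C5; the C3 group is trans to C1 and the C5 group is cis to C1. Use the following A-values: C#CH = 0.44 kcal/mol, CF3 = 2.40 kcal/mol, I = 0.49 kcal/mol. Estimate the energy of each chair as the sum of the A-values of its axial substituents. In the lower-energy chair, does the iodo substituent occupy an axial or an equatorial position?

Chair I (ethynyl axial, trifluoromethyl equatorial, iodo axial): E = 0.93 kcal/mol.
Chair II (ethynyl equatorial, trifluoromethyl axial, iodo equatorial): E = 2.40 kcal/mol.
Chair I is the more stable (lower-energy) conformer, and in that chair the iodo group is axial.

axial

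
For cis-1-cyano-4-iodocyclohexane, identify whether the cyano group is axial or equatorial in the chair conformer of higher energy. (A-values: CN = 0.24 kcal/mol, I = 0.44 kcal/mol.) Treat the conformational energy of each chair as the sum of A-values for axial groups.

C1 and C4 have opposite parity, so for the cis isomer the two substituents are one axial and one equatorial in each chair.
Chair I (cyano axial, iodo equatorial): E = 0.24 kcal/mol.
Chair II (cyano equatorial, iodo axial): E = 0.44 kcal/mol.
Chair II is the less stable (higher-energy) conformer, and in that chair the cyano group is equatorial.

equatorial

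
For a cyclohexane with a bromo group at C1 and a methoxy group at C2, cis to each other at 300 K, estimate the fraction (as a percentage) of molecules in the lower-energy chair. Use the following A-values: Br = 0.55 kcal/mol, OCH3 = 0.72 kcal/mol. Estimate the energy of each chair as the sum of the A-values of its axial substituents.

C1 and C2 have opposite parity, so for the cis isomer the two substituents are one axial and one equatorial in each chair.
Chair I (bromo axial, methoxy equatorial): E = 0.55 kcal/mol; chair II (bromo equatorial, methoxy axial): E = 0.72 kcal/mol.
ΔG = 0.17 kcal/mol between the two chairs.
K = exp(ΔG/RT) with R = 1.987×10⁻³ kcal mol⁻¹ K⁻¹ and T = 300 K gives K ≈ 1.33.
Fraction in the lower-energy chair = K/(K+1) = 57.1%.

57.1%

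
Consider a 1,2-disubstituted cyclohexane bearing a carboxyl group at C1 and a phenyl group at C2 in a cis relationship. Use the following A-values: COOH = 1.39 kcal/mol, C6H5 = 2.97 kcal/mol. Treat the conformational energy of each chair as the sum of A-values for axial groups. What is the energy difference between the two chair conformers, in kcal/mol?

1.58 kcal/mol

C1 and C2 have opposite parity, so for the cis isomer the two substituents are one axial and one equatorial in each chair.
Chair I (carboxyl axial, phenyl equatorial): E = 1.39 kcal/mol.
Chair II (carboxyl equatorial, phenyl axial): E = 2.97 kcal/mol.
ΔE = 2.97 − 1.39 = 1.58 kcal/mol; chair I is more stable.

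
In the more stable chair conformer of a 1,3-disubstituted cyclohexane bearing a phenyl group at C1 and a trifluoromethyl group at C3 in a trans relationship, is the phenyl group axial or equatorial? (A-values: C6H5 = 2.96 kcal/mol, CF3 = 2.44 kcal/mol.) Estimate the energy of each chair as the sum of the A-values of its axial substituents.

C1 and C3 have the same parity, so for the trans isomer the two substituents are one axial and one equatorial in each chair.
Chair I (phenyl axial, trifluoromethyl equatorial): E = 2.96 kcal/mol.
Chair II (phenyl equatorial, trifluoromethyl axial): E = 2.44 kcal/mol.
Chair II is the more stable (lower-energy) conformer, and in that chair the phenyl group is equatorial.

equatorial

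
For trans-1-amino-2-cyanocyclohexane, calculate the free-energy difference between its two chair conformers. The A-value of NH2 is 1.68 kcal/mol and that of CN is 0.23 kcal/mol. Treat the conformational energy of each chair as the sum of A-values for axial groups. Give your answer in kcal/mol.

C1 and C2 have opposite parity, so for the trans isomer the two substituents are e,e in one chair and a,a in the other.
Chair I (amino axial, cyano axial): E = 1.91 kcal/mol.
Chair II (amino equatorial, cyano equatorial): E = 0.00 kcal/mol.
ΔE = 1.91 − 0.00 = 1.91 kcal/mol; chair II is more stable.

1.91 kcal/mol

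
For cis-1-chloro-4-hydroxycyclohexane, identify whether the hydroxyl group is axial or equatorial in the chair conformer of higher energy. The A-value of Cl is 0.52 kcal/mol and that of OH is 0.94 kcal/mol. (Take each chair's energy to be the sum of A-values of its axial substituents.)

axial

C1 and C4 have opposite parity, so for the cis isomer the two substituents are one axial and one equatorial in each chair.
Chair I (chloro axial, hydroxyl equatorial): E = 0.52 kcal/mol.
Chair II (chloro equatorial, hydroxyl axial): E = 0.94 kcal/mol.
Chair II is the less stable (higher-energy) conformer, and in that chair the hydroxyl group is axial.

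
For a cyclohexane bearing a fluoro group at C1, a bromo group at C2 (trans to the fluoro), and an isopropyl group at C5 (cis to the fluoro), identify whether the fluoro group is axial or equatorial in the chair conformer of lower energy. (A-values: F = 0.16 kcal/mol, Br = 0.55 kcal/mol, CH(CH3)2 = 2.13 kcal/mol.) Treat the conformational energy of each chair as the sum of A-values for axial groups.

Chair I (fluoro axial, bromo axial, isopropyl axial): E = 2.84 kcal/mol.
Chair II (fluoro equatorial, bromo equatorial, isopropyl equatorial): E = 0.00 kcal/mol.
Chair II is the more stable (lower-energy) conformer, and in that chair the fluoro group is equatorial.

equatorial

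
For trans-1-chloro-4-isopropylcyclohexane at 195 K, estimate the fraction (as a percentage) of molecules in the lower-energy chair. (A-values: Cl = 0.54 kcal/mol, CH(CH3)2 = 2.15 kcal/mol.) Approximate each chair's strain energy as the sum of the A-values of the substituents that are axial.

99.9%

C1 and C4 have opposite parity, so for the trans isomer the two substituents are e,e in one chair and a,a in the other.
Chair I (chloro axial, isopropyl axial): E = 2.69 kcal/mol; chair II (chloro equatorial, isopropyl equatorial): E = 0.00 kcal/mol.
ΔG = 2.69 kcal/mol between the two chairs.
K = exp(ΔG/RT) with R = 1.987×10⁻³ kcal mol⁻¹ K⁻¹ and T = 195 K gives K ≈ 1.04e+03.
Fraction in the lower-energy chair = K/(K+1) = 99.9%.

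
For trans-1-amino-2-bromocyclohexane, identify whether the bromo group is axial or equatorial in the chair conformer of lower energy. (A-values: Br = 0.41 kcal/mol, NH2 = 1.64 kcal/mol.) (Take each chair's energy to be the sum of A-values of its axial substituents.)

C1 and C2 have opposite parity, so for the trans isomer the two substituents are e,e in one chair and a,a in the other.
Chair I (bromo axial, amino axial): E = 2.05 kcal/mol.
Chair II (bromo equatorial, amino equatorial): E = 0.00 kcal/mol.
Chair II is the more stable (lower-energy) conformer, and in that chair the bromo group is equatorial.

equatorial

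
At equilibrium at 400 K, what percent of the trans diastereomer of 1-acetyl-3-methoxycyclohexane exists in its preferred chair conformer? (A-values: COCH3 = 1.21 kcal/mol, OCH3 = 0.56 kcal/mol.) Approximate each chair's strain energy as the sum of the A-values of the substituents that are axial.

69.4%

C1 and C3 have the same parity, so for the trans isomer the two substituents are one axial and one equatorial in each chair.
Chair I (acetyl axial, methoxy equatorial): E = 1.21 kcal/mol; chair II (acetyl equatorial, methoxy axial): E = 0.56 kcal/mol.
ΔG = 0.65 kcal/mol between the two chairs.
K = exp(ΔG/RT) with R = 1.987×10⁻³ kcal mol⁻¹ K⁻¹ and T = 400 K gives K ≈ 2.27.
Fraction in the lower-energy chair = K/(K+1) = 69.4%.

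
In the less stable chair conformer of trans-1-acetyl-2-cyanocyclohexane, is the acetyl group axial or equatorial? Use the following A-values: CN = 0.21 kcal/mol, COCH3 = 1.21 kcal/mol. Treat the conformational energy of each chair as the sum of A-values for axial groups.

axial

C1 and C2 have opposite parity, so for the trans isomer the two substituents are e,e in one chair and a,a in the other.
Chair I (cyano axial, acetyl axial): E = 1.42 kcal/mol.
Chair II (cyano equatorial, acetyl equatorial): E = 0.00 kcal/mol.
Chair I is the less stable (higher-energy) conformer, and in that chair the acetyl group is axial.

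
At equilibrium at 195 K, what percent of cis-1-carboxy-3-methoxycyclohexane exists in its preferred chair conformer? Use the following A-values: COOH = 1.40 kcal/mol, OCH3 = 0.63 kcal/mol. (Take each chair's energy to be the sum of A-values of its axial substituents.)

99.5%

C1 and C3 have the same parity, so for the cis isomer the two substituents are e,e in one chair and a,a in the other.
Chair I (carboxyl axial, methoxy axial): E = 2.03 kcal/mol; chair II (carboxyl equatorial, methoxy equatorial): E = 0.00 kcal/mol.
ΔG = 2.03 kcal/mol between the two chairs.
K = exp(ΔG/RT) with R = 1.987×10⁻³ kcal mol⁻¹ K⁻¹ and T = 195 K gives K ≈ 189.
Fraction in the lower-energy chair = K/(K+1) = 99.5%.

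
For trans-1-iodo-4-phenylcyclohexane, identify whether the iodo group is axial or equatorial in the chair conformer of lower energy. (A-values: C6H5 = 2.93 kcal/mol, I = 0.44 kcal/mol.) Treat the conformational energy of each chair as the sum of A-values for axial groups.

equatorial

C1 and C4 have opposite parity, so for the trans isomer the two substituents are e,e in one chair and a,a in the other.
Chair I (phenyl axial, iodo axial): E = 3.37 kcal/mol.
Chair II (phenyl equatorial, iodo equatorial): E = 0.00 kcal/mol.
Chair II is the more stable (lower-energy) conformer, and in that chair the iodo group is equatorial.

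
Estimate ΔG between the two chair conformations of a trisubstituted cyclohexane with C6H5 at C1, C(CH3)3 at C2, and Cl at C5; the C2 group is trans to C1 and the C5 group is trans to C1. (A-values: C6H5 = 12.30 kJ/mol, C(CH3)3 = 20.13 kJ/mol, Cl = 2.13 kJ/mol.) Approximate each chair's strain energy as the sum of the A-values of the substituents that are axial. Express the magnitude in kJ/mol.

30.30 kJ/mol

Chair I (phenyl axial, tert-butyl axial, chloro equatorial): E = 32.43 kJ/mol.
Chair II (phenyl equatorial, tert-butyl equatorial, chloro axial): E = 2.13 kJ/mol.
ΔE = 32.43 − 2.13 = 30.30 kJ/mol; chair II is more stable.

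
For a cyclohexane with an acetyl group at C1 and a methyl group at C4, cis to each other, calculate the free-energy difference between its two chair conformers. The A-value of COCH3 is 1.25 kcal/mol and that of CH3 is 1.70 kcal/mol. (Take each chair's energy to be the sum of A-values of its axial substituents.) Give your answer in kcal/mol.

C1 and C4 have opposite parity, so for the cis isomer the two substituents are one axial and one equatorial in each chair.
Chair I (acetyl axial, methyl equatorial): E = 1.25 kcal/mol.
Chair II (acetyl equatorial, methyl axial): E = 1.70 kcal/mol.
ΔE = 1.70 − 1.25 = 0.45 kcal/mol; chair I is more stable.

0.45 kcal/mol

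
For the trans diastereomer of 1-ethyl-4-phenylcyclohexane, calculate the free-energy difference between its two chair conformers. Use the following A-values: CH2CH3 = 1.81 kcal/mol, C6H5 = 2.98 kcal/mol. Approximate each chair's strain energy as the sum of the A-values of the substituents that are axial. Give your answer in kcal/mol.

C1 and C4 have opposite parity, so for the trans isomer the two substituents are e,e in one chair and a,a in the other.
Chair I (ethyl axial, phenyl axial): E = 4.79 kcal/mol.
Chair II (ethyl equatorial, phenyl equatorial): E = 0.00 kcal/mol.
ΔE = 4.79 − 0.00 = 4.79 kcal/mol; chair II is more stable.

4.79 kcal/mol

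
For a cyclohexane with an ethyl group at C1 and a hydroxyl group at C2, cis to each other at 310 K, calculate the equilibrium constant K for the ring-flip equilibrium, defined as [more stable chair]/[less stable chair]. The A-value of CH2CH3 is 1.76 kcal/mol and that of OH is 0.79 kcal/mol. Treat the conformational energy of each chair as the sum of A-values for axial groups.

C1 and C2 have opposite parity, so for the cis isomer the two substituents are one axial and one equatorial in each chair.
Chair I (ethyl axial, hydroxyl equatorial): E = 1.76 kcal/mol; chair II (ethyl equatorial, hydroxyl axial): E = 0.79 kcal/mol.
ΔG = 0.97 kcal/mol between the two chairs.
K = exp(ΔG/RT) with R = 1.987×10⁻³ kcal mol⁻¹ K⁻¹ and T = 310 K gives K ≈ 4.83.

K ≈ 4.83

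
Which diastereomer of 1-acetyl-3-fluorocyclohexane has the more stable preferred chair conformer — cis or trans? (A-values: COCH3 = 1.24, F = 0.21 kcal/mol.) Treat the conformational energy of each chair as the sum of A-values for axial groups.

At 1,3 positions (parity same): cis → (e,e or a,a); trans → (a,e or e,a).
Best chair for cis: E = 0.00 kcal/mol; best chair for trans: E = 0.21 kcal/mol.
The cis isomer is lower by 0.21 kcal/mol.

cis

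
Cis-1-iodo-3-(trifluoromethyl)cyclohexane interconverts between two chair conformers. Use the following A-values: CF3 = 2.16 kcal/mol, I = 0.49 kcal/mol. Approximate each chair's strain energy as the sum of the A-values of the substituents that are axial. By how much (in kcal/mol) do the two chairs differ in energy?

C1 and C3 have the same parity, so for the cis isomer the two substituents are e,e in one chair and a,a in the other.
Chair I (trifluoromethyl axial, iodo axial): E = 2.65 kcal/mol.
Chair II (trifluoromethyl equatorial, iodo equatorial): E = 0.00 kcal/mol.
ΔE = 2.65 − 0.00 = 2.65 kcal/mol; chair II is more stable.

2.65 kcal/mol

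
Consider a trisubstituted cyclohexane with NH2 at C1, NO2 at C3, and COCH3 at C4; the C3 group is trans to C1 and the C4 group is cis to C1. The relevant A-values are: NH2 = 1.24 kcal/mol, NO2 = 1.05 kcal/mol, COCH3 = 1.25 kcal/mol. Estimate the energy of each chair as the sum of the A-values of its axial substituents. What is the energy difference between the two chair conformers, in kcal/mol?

Chair I (amino axial, nitro equatorial, acetyl equatorial): E = 1.24 kcal/mol.
Chair II (amino equatorial, nitro axial, acetyl axial): E = 2.30 kcal/mol.
ΔE = 2.30 − 1.24 = 1.06 kcal/mol; chair I is more stable.

1.06 kcal/mol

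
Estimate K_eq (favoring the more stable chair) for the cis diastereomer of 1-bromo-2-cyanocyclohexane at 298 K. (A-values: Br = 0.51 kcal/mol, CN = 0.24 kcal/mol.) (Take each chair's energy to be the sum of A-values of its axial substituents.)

C1 and C2 have opposite parity, so for the cis isomer the two substituents are one axial and one equatorial in each chair.
Chair I (bromo axial, cyano equatorial): E = 0.51 kcal/mol; chair II (bromo equatorial, cyano axial): E = 0.24 kcal/mol.
ΔG = 0.27 kcal/mol between the two chairs.
K = exp(ΔG/RT) with R = 1.987×10⁻³ kcal mol⁻¹ K⁻¹ and T = 298 K gives K ≈ 1.58.

K ≈ 1.58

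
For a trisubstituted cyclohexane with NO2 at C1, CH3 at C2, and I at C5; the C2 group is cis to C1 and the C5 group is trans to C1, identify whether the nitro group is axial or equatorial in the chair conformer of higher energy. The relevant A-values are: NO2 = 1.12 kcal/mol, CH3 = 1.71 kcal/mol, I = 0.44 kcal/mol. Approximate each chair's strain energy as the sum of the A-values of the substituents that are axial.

equatorial

Chair I (nitro axial, methyl equatorial, iodo equatorial): E = 1.12 kcal/mol.
Chair II (nitro equatorial, methyl axial, iodo axial): E = 2.15 kcal/mol.
Chair II is the less stable (higher-energy) conformer, and in that chair the nitro group is equatorial.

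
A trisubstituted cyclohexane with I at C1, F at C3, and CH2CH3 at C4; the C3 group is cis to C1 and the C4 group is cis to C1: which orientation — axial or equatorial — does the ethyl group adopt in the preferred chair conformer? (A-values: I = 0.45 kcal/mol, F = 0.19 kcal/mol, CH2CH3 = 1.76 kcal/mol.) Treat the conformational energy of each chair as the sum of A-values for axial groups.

Chair I (iodo axial, fluoro axial, ethyl equatorial): E = 0.64 kcal/mol.
Chair II (iodo equatorial, fluoro equatorial, ethyl axial): E = 1.76 kcal/mol.
Chair I is the more stable (lower-energy) conformer, and in that chair the ethyl group is equatorial.

equatorial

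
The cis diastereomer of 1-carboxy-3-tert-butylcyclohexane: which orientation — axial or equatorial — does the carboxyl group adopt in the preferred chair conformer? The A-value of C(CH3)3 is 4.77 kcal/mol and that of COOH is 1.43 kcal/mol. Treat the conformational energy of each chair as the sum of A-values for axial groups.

C1 and C3 have the same parity, so for the cis isomer the two substituents are e,e in one chair and a,a in the other.
Chair I (tert-butyl axial, carboxyl axial): E = 6.20 kcal/mol.
Chair II (tert-butyl equatorial, carboxyl equatorial): E = 0.00 kcal/mol.
Chair II is the more stable (lower-energy) conformer, and in that chair the carboxyl group is equatorial.

equatorial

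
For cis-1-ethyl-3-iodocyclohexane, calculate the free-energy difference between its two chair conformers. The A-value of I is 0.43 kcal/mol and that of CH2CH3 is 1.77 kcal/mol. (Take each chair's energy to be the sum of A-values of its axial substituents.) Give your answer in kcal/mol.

C1 and C3 have the same parity, so for the cis isomer the two substituents are e,e in one chair and a,a in the other.
Chair I (iodo axial, ethyl axial): E = 2.20 kcal/mol.
Chair II (iodo equatorial, ethyl equatorial): E = 0.00 kcal/mol.
ΔE = 2.20 − 0.00 = 2.20 kcal/mol; chair II is more stable.

2.20 kcal/mol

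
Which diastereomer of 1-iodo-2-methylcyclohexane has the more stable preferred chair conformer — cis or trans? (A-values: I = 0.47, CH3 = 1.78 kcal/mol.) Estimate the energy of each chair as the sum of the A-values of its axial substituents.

trans

At 1,2 positions (parity opposite): cis → (a,e or e,a); trans → (e,e or a,a).
Best chair for cis: E = 0.47 kcal/mol; best chair for trans: E = 0.00 kcal/mol.
The trans isomer is lower by 0.47 kcal/mol.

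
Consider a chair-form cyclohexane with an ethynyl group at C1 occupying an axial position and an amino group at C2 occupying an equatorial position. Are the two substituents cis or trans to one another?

cis

C1 and C2 have opposite parity, so their axial bonds point in opposite directions.
With opposite-parity carbons, two substituents on the same face are one axial and one equatorial; opposite faces give both axial or both equatorial.
Here the groups are axial/equatorial → same face → cis.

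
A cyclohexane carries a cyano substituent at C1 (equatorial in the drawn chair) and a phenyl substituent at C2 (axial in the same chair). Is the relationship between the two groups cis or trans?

C1 and C2 have opposite parity, so their axial bonds point in opposite directions.
With opposite-parity carbons, two substituents on the same face are one axial and one equatorial; opposite faces give both axial or both equatorial.
Here the groups are equatorial/axial → same face → cis.

cis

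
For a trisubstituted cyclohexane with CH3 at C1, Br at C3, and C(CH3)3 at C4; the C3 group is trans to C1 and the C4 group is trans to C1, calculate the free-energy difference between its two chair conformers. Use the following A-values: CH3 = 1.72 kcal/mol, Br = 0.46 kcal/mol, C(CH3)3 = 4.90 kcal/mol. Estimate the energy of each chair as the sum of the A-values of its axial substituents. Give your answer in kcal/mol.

6.16 kcal/mol

Chair I (methyl axial, bromo equatorial, tert-butyl axial): E = 6.62 kcal/mol.
Chair II (methyl equatorial, bromo axial, tert-butyl equatorial): E = 0.46 kcal/mol.
ΔE = 6.62 − 0.46 = 6.16 kcal/mol; chair II is more stable.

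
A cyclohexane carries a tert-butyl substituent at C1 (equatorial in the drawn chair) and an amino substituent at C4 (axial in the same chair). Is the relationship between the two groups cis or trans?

C1 and C4 have opposite parity, so their axial bonds point in opposite directions.
With opposite-parity carbons, two substituents on the same face are one axial and one equatorial; opposite faces give both axial or both equatorial.
Here the groups are equatorial/axial → same face → cis.

cis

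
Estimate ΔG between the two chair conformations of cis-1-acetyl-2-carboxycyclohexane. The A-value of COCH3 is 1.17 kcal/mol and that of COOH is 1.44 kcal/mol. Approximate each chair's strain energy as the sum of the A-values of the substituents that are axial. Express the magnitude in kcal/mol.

0.27 kcal/mol

C1 and C2 have opposite parity, so for the cis isomer the two substituents are one axial and one equatorial in each chair.
Chair I (acetyl axial, carboxyl equatorial): E = 1.17 kcal/mol.
Chair II (acetyl equatorial, carboxyl axial): E = 1.44 kcal/mol.
ΔE = 1.44 − 1.17 = 0.27 kcal/mol; chair I is more stable.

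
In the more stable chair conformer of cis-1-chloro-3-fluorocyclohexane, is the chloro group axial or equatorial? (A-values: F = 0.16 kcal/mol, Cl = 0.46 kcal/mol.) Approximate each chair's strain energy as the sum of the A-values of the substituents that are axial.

C1 and C3 have the same parity, so for the cis isomer the two substituents are e,e in one chair and a,a in the other.
Chair I (fluoro axial, chloro axial): E = 0.62 kcal/mol.
Chair II (fluoro equatorial, chloro equatorial): E = 0.00 kcal/mol.
Chair II is the more stable (lower-energy) conformer, and in that chair the chloro group is equatorial.

equatorial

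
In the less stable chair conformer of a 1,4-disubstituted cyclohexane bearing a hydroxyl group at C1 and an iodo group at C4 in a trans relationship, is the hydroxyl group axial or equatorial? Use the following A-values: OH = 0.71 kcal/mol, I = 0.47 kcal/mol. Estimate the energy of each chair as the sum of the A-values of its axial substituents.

C1 and C4 have opposite parity, so for the trans isomer the two substituents are e,e in one chair and a,a in the other.
Chair I (hydroxyl axial, iodo axial): E = 1.18 kcal/mol.
Chair II (hydroxyl equatorial, iodo equatorial): E = 0.00 kcal/mol.
Chair I is the less stable (higher-energy) conformer, and in that chair the hydroxyl group is axial.

axial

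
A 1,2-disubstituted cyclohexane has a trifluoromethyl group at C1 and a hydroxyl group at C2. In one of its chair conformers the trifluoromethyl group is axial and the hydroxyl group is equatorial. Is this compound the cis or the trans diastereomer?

C1 and C2 have opposite parity, so their axial bonds point in opposite directions.
With opposite-parity carbons, two substituents on the same face are one axial and one equatorial; opposite faces give both axial or both equatorial.
Here the groups are axial/equatorial → same face → cis.

cis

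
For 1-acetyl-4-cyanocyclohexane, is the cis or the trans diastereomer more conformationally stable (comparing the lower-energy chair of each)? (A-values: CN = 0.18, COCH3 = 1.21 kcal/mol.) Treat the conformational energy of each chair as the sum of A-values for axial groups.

At 1,4 positions (parity opposite): cis → (a,e or e,a); trans → (e,e or a,a).
Best chair for cis: E = 0.18 kcal/mol; best chair for trans: E = 0.00 kcal/mol.
The trans isomer is lower by 0.18 kcal/mol.

trans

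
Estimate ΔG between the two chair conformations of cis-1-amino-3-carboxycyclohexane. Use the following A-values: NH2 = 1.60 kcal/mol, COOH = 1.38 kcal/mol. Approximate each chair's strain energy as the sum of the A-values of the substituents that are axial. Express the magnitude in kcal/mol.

C1 and C3 have the same parity, so for the cis isomer the two substituents are e,e in one chair and a,a in the other.
Chair I (amino axial, carboxyl axial): E = 2.98 kcal/mol.
Chair II (amino equatorial, carboxyl equatorial): E = 0.00 kcal/mol.
ΔE = 2.98 − 0.00 = 2.98 kcal/mol; chair II is more stable.

2.98 kcal/mol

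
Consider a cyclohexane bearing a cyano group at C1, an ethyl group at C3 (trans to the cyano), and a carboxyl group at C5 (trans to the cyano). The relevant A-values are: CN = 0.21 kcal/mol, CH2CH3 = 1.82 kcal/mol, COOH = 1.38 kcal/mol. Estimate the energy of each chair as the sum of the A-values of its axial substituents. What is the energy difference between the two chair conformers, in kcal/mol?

2.99 kcal/mol

Chair I (cyano axial, ethyl equatorial, carboxyl equatorial): E = 0.21 kcal/mol.
Chair II (cyano equatorial, ethyl axial, carboxyl axial): E = 3.20 kcal/mol.
ΔE = 3.20 − 0.21 = 2.99 kcal/mol; chair I is more stable.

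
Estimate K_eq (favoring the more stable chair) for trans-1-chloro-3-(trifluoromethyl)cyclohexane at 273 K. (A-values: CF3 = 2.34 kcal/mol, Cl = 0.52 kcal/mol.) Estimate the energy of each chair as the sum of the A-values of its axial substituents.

K ≈ 28.6

C1 and C3 have the same parity, so for the trans isomer the two substituents are one axial and one equatorial in each chair.
Chair I (trifluoromethyl axial, chloro equatorial): E = 2.34 kcal/mol; chair II (trifluoromethyl equatorial, chloro axial): E = 0.52 kcal/mol.
ΔG = 1.82 kcal/mol between the two chairs.
K = exp(ΔG/RT) with R = 1.987×10⁻³ kcal mol⁻¹ K⁻¹ and T = 273 K gives K ≈ 28.6.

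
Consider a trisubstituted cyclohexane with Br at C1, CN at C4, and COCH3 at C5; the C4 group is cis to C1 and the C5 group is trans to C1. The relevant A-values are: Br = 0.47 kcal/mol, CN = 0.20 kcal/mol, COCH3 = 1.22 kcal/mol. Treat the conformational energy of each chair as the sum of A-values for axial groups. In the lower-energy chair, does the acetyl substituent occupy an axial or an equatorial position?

equatorial

Chair I (bromo axial, cyano equatorial, acetyl equatorial): E = 0.47 kcal/mol.
Chair II (bromo equatorial, cyano axial, acetyl axial): E = 1.42 kcal/mol.
Chair I is the more stable (lower-energy) conformer, and in that chair the acetyl group is equatorial.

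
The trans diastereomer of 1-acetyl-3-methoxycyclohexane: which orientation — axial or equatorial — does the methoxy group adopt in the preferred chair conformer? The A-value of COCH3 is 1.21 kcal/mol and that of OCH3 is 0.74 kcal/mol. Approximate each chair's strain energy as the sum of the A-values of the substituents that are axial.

C1 and C3 have the same parity, so for the trans isomer the two substituents are one axial and one equatorial in each chair.
Chair I (acetyl axial, methoxy equatorial): E = 1.21 kcal/mol.
Chair II (acetyl equatorial, methoxy axial): E = 0.74 kcal/mol.
Chair II is the more stable (lower-energy) conformer, and in that chair the methoxy group is axial.

axial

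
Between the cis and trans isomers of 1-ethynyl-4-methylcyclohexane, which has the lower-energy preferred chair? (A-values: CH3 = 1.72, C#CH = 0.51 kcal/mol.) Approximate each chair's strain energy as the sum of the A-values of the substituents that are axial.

trans

At 1,4 positions (parity opposite): cis → (a,e or e,a); trans → (e,e or a,a).
Best chair for cis: E = 0.51 kcal/mol; best chair for trans: E = 0.00 kcal/mol.
The trans isomer is lower by 0.51 kcal/mol.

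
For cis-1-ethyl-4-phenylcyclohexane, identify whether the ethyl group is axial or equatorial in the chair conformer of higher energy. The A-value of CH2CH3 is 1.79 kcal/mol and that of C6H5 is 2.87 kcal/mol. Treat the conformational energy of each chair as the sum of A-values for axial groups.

equatorial

C1 and C4 have opposite parity, so for the cis isomer the two substituents are one axial and one equatorial in each chair.
Chair I (ethyl axial, phenyl equatorial): E = 1.79 kcal/mol.
Chair II (ethyl equatorial, phenyl axial): E = 2.87 kcal/mol.
Chair II is the less stable (higher-energy) conformer, and in that chair the ethyl group is equatorial.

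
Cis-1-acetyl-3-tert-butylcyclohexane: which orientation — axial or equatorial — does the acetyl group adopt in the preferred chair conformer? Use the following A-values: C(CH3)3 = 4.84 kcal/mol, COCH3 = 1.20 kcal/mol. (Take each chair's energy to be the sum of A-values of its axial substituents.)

equatorial

C1 and C3 have the same parity, so for the cis isomer the two substituents are e,e in one chair and a,a in the other.
Chair I (tert-butyl axial, acetyl axial): E = 6.04 kcal/mol.
Chair II (tert-butyl equatorial, acetyl equatorial): E = 0.00 kcal/mol.
Chair II is the more stable (lower-energy) conformer, and in that chair the acetyl group is equatorial.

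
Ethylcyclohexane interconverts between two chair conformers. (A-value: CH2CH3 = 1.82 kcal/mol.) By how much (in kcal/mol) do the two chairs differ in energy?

1.82 kcal/mol

A monosubstituted cyclohexane has one chair with the ethyl group axial (E = A = 1.82 kcal/mol) and one with it equatorial (E = 0).
ΔE = 1.82 − 0 = 1.82 kcal/mol.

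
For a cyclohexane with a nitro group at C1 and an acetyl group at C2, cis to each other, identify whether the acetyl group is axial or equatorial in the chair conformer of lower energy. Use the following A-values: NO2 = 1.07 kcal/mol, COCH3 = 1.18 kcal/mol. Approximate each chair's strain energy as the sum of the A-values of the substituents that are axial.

C1 and C2 have opposite parity, so for the cis isomer the two substituents are one axial and one equatorial in each chair.
Chair I (nitro axial, acetyl equatorial): E = 1.07 kcal/mol.
Chair II (nitro equatorial, acetyl axial): E = 1.18 kcal/mol.
Chair I is the more stable (lower-energy) conformer, and in that chair the acetyl group is equatorial.

equatorial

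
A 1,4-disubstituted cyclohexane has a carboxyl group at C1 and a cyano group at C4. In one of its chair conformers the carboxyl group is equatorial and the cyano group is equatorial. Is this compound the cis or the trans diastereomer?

trans

C1 and C4 have opposite parity, so their axial bonds point in opposite directions.
With opposite-parity carbons, two substituents on the same face are one axial and one equatorial; opposite faces give both axial or both equatorial.
Here the groups are equatorial/equatorial → opposite face → trans.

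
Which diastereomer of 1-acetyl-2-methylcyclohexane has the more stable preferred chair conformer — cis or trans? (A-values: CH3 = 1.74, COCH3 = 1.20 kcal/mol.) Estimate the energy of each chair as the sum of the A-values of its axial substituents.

trans

At 1,2 positions (parity opposite): cis → (a,e or e,a); trans → (e,e or a,a).
Best chair for cis: E = 1.20 kcal/mol; best chair for trans: E = 0.00 kcal/mol.
The trans isomer is lower by 1.20 kcal/mol.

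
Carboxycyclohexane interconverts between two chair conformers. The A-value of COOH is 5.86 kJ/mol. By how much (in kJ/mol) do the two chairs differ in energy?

5.86 kJ/mol

A monosubstituted cyclohexane has one chair with the carboxyl group axial (E = A = 5.86 kJ/mol) and one with it equatorial (E = 0).
ΔE = 5.86 − 0 = 5.86 kJ/mol.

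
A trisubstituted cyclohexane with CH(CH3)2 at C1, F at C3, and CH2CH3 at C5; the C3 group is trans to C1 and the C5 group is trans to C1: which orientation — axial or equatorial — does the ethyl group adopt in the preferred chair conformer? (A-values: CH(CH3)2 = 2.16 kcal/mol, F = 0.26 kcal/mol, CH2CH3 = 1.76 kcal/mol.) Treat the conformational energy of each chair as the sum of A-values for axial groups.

Chair I (isopropyl axial, fluoro equatorial, ethyl equatorial): E = 2.16 kcal/mol.
Chair II (isopropyl equatorial, fluoro axial, ethyl axial): E = 2.02 kcal/mol.
Chair II is the more stable (lower-energy) conformer, and in that chair the ethyl group is axial.

axial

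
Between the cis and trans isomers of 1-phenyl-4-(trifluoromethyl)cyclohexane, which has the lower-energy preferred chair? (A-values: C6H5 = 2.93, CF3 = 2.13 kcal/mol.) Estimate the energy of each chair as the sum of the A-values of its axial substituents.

trans

At 1,4 positions (parity opposite): cis → (a,e or e,a); trans → (e,e or a,a).
Best chair for cis: E = 2.13 kcal/mol; best chair for trans: E = 0.00 kcal/mol.
The trans isomer is lower by 2.13 kcal/mol.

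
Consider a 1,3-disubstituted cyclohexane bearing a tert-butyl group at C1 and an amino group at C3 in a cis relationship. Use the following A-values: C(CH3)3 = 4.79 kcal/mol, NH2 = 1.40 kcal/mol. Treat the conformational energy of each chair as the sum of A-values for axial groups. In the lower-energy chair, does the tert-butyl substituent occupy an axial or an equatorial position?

equatorial

C1 and C3 have the same parity, so for the cis isomer the two substituents are e,e in one chair and a,a in the other.
Chair I (tert-butyl axial, amino axial): E = 6.19 kcal/mol.
Chair II (tert-butyl equatorial, amino equatorial): E = 0.00 kcal/mol.
Chair II is the more stable (lower-energy) conformer, and in that chair the tert-butyl group is equatorial.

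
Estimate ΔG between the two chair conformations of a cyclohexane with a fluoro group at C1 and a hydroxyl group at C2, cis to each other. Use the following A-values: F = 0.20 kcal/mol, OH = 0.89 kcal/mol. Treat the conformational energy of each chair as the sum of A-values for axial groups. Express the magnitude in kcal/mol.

C1 and C2 have opposite parity, so for the cis isomer the two substituents are one axial and one equatorial in each chair.
Chair I (fluoro axial, hydroxyl equatorial): E = 0.20 kcal/mol.
Chair II (fluoro equatorial, hydroxyl axial): E = 0.89 kcal/mol.
ΔE = 0.89 − 0.20 = 0.69 kcal/mol; chair I is more stable.

0.69 kcal/mol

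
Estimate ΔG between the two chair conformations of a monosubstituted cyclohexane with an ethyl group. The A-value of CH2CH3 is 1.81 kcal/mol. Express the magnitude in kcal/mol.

A monosubstituted cyclohexane has one chair with the ethyl group axial (E = A = 1.81 kcal/mol) and one with it equatorial (E = 0).
ΔE = 1.81 − 0 = 1.81 kcal/mol.

1.81 kcal/mol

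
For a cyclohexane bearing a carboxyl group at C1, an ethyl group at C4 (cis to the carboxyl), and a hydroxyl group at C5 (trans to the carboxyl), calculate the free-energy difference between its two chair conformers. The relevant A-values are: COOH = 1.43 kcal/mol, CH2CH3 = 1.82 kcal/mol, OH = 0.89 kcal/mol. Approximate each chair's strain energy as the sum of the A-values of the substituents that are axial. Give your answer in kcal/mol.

Chair I (carboxyl axial, ethyl equatorial, hydroxyl equatorial): E = 1.43 kcal/mol.
Chair II (carboxyl equatorial, ethyl axial, hydroxyl axial): E = 2.71 kcal/mol.
ΔE = 2.71 − 1.43 = 1.28 kcal/mol; chair I is more stable.

1.28 kcal/mol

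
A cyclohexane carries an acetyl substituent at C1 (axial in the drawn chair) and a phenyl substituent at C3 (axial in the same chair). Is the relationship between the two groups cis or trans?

cis

C1 and C3 have the same parity, so their axial bonds point in the same direction.
With same-parity carbons, two substituents on the same face are both axial or both equatorial; opposite faces give one of each.
Here the groups are axial/axial → same face → cis.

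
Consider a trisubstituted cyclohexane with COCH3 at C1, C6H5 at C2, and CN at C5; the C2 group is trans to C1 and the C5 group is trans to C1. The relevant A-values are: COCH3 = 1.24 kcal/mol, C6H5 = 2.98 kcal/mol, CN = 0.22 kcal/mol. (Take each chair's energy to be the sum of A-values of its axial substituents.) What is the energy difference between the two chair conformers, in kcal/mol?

4.00 kcal/mol

Chair I (acetyl axial, phenyl axial, cyano equatorial): E = 4.22 kcal/mol.
Chair II (acetyl equatorial, phenyl equatorial, cyano axial): E = 0.22 kcal/mol.
ΔE = 4.22 − 0.22 = 4.00 kcal/mol; chair II is more stable.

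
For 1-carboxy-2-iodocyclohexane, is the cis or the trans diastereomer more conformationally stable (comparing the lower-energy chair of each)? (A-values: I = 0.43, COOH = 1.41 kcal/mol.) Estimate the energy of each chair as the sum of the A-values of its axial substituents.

trans

At 1,2 positions (parity opposite): cis → (a,e or e,a); trans → (e,e or a,a).
Best chair for cis: E = 0.43 kcal/mol; best chair for trans: E = 0.00 kcal/mol.
The trans isomer is lower by 0.43 kcal/mol.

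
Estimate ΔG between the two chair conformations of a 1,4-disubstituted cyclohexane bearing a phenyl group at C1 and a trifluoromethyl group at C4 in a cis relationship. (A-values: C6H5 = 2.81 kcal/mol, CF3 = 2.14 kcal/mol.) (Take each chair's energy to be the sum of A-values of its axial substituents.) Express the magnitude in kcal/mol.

C1 and C4 have opposite parity, so for the cis isomer the two substituents are one axial and one equatorial in each chair.
Chair I (phenyl axial, trifluoromethyl equatorial): E = 2.81 kcal/mol.
Chair II (phenyl equatorial, trifluoromethyl axial): E = 2.14 kcal/mol.
ΔE = 2.81 − 2.14 = 0.67 kcal/mol; chair II is more stable.

0.67 kcal/mol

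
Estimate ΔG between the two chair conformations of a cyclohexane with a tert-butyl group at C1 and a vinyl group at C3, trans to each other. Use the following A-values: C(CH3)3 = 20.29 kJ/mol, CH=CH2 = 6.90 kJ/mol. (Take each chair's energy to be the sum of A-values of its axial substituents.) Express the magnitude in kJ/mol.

C1 and C3 have the same parity, so for the trans isomer the two substituents are one axial and one equatorial in each chair.
Chair I (tert-butyl axial, vinyl equatorial): E = 20.29 kJ/mol.
Chair II (tert-butyl equatorial, vinyl axial): E = 6.90 kJ/mol.
ΔE = 20.29 − 6.90 = 13.39 kJ/mol; chair II is more stable.

13.39 kJ/mol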